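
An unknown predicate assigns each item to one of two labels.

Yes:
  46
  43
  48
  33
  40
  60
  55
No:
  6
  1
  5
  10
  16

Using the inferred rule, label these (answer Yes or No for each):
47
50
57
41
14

Yes, Yes, Yes, Yes, No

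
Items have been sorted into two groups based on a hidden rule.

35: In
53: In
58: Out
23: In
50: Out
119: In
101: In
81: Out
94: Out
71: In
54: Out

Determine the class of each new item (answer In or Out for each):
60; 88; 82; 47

Rule: ≡ 5 (mod 6). This holds for each 'In' example and fails for each 'Out' one.

Out, Out, Out, In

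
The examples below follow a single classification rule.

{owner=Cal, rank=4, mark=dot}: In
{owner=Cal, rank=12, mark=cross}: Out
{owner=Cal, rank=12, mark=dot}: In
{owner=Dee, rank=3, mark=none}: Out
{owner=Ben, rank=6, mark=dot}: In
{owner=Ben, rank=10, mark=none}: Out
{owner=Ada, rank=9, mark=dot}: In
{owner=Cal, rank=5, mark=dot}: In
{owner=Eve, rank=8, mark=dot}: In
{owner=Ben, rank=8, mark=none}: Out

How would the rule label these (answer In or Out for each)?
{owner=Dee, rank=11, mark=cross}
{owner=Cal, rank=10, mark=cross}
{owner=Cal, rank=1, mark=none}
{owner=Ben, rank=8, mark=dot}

Out, Out, Out, In

Comparing the two groups points to one rule — mark is dot.
{owner=Dee, rank=11, mark=cross}: mark is cross — lacks this property, so Out.
{owner=Cal, rank=10, mark=cross}: mark is cross — lacks this property, so Out.
{owner=Cal, rank=1, mark=none}: mark is none — lacks this property, so Out.
{owner=Ben, rank=8, mark=dot}: mark is dot — qualifies, so In.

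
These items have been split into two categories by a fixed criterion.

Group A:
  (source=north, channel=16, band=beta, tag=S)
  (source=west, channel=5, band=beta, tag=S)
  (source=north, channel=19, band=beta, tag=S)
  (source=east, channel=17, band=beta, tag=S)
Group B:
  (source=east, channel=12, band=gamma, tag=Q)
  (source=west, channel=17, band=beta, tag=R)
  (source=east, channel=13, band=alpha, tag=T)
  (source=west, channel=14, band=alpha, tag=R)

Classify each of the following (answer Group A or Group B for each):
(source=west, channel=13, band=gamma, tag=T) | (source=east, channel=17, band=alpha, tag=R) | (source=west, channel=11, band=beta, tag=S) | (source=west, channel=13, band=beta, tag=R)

Group B, Group B, Group A, Group B

Rule: tag is S. This holds for each 'Group A' example and fails for each 'Group B' one.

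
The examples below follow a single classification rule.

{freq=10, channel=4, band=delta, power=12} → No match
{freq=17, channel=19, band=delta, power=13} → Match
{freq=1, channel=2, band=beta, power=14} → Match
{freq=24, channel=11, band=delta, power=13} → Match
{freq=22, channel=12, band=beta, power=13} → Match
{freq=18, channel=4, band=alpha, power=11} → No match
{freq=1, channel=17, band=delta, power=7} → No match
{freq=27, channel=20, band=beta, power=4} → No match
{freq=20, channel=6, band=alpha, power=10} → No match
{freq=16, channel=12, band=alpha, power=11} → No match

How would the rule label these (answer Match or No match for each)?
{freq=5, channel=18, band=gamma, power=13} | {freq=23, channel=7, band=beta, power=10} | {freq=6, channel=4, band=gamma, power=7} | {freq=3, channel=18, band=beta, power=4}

Match, No match, No match, No match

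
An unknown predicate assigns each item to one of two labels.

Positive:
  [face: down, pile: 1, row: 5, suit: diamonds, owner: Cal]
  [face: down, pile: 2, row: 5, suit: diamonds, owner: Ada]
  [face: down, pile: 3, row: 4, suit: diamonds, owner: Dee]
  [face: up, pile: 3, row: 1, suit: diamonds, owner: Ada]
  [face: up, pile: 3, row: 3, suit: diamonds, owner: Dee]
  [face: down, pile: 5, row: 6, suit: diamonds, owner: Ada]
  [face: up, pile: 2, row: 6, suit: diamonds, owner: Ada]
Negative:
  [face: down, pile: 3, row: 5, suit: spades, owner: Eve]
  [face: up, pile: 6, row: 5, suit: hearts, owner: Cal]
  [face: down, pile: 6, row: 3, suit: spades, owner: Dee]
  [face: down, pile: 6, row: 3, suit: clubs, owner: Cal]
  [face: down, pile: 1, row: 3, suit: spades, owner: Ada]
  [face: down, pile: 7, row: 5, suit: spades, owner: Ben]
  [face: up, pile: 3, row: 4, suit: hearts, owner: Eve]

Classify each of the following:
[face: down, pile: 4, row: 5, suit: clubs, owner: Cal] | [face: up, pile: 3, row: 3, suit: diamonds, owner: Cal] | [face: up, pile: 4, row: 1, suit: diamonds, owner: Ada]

Negative, Positive, Positive

Comparing the two groups points to one rule — suit is diamonds.
[face: down, pile: 4, row: 5, suit: clubs, owner: Cal] → suit is clubs → Negative. [face: up, pile: 3, row: 3, suit: diamonds, owner: Cal] → suit is diamonds → Positive. [face: up, pile: 4, row: 1, suit: diamonds, owner: Ada] → suit is diamonds → Positive.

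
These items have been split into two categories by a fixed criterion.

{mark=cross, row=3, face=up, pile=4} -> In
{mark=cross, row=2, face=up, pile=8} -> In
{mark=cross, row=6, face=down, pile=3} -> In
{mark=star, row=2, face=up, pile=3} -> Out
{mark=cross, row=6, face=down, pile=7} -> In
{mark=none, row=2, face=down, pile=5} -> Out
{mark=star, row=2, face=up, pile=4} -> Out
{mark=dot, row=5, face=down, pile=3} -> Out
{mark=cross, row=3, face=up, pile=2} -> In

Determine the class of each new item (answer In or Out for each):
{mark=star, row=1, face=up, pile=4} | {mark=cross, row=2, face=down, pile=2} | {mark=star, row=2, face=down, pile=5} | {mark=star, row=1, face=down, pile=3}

Out, In, Out, Out

The classifier is using: mark is cross.
{mark=star, row=1, face=up, pile=4}: Out (mark is star). {mark=cross, row=2, face=down, pile=2}: In (mark is cross). {mark=star, row=2, face=down, pile=5}: Out (mark is star). {mark=star, row=1, face=down, pile=3}: Out (mark is star).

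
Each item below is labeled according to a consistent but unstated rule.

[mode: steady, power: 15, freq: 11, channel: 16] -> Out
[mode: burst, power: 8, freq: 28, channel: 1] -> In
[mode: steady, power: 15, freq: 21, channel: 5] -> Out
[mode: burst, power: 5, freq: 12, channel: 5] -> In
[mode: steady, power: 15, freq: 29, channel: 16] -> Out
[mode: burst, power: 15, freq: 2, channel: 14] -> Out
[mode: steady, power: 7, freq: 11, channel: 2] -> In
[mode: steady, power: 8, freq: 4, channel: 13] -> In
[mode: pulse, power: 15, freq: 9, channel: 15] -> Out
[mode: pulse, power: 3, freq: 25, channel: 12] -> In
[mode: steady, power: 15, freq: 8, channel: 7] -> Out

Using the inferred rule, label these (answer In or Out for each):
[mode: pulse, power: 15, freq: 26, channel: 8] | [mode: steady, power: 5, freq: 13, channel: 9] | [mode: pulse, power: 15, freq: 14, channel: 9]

Out, In, Out

The simplest hypothesis consistent with all the labels is: power ≤ 8.
Out: [mode: pulse, power: 15, freq: 26, channel: 8], since power = 15.
In: [mode: steady, power: 5, freq: 13, channel: 9], since power = 5.
Out: [mode: pulse, power: 15, freq: 14, channel: 9], since power = 15.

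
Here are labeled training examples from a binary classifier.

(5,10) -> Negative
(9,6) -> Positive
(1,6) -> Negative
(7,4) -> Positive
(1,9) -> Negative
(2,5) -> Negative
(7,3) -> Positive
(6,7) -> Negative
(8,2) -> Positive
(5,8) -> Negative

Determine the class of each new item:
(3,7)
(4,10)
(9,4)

Negative, Negative, Positive

A rule that fits every label: first > second — true of each 'Positive' example, false of each 'Negative' one.
(3,7): Negative (3 < 7). (4,10): Negative (4 < 10). (9,4): Positive (9 > 4).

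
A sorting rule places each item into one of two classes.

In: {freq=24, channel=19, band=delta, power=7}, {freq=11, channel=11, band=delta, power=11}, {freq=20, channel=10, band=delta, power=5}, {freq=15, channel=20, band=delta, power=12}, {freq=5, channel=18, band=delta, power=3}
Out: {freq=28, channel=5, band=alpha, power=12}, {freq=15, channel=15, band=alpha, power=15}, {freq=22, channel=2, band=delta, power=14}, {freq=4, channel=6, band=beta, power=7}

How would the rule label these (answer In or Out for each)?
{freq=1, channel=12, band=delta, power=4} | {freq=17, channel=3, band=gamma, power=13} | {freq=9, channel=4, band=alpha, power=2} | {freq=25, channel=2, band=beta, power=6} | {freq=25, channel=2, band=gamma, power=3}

The classifier is using: band is delta AND power ≤ 12.

In, Out, Out, Out, Out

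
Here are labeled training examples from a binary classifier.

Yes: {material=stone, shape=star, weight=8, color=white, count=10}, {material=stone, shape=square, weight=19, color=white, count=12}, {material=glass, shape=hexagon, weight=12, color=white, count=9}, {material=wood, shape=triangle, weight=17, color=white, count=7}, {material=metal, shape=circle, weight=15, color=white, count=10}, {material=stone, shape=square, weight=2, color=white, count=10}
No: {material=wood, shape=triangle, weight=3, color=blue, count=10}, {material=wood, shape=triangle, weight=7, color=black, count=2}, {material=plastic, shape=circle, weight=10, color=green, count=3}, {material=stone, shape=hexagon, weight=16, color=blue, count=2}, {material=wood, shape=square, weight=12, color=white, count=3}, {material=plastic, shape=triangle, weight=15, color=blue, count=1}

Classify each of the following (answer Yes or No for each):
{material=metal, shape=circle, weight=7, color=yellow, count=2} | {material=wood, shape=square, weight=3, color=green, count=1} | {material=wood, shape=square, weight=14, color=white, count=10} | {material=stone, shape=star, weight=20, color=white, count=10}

All 'Yes' examples share one property — color is white AND count ≥ 7 — and every 'No' example lacks it.
{material=metal, shape=circle, weight=7, color=yellow, count=2} — color is yellow, count = 2, hence No.
{material=wood, shape=square, weight=3, color=green, count=1} — color is green, count = 1, hence No.
{material=wood, shape=square, weight=14, color=white, count=10} — color is white, count = 10, hence Yes.
{material=stone, shape=star, weight=20, color=white, count=10} — color is white, count = 10, hence Yes.

No, No, Yes, Yes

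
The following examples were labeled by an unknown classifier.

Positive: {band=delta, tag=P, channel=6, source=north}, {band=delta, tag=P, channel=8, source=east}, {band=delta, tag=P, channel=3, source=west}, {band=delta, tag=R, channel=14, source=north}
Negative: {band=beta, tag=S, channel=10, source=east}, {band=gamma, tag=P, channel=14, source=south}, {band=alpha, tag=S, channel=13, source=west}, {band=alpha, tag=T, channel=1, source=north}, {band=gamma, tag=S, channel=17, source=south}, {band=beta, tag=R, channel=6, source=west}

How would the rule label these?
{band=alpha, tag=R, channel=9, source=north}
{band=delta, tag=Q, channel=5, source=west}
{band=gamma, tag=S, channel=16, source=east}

A rule that fits every label: band is delta — true of each 'Positive' example, false of each 'Negative' one.
{band=alpha, tag=R, channel=9, source=north} → band is alpha → Negative. {band=delta, tag=Q, channel=5, source=west} → band is delta → Positive. {band=gamma, tag=S, channel=16, source=east} → band is gamma → Negative.

Negative, Positive, Negative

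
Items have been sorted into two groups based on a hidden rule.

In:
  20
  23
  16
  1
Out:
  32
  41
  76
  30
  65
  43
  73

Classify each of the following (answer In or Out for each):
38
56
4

Out, Out, In

All 'In' examples share one property — at most 23 — and every 'Out' example lacks it.
38: Out (38 > 23). 56: Out (56 > 23). 4: In (4 ≤ 23).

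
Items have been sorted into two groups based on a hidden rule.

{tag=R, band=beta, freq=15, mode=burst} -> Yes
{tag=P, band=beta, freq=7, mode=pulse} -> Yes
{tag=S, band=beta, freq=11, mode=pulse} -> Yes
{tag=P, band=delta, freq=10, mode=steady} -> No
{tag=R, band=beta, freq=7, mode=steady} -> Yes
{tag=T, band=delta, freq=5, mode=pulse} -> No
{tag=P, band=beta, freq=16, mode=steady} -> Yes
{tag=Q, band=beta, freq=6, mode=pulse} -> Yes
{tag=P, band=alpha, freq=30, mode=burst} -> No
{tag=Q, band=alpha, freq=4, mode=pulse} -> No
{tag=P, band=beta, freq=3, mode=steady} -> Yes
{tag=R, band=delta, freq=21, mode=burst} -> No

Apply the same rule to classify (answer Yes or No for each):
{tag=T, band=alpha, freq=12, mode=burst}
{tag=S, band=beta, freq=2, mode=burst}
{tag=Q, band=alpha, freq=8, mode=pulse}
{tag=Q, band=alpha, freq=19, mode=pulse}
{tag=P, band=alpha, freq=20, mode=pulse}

No, Yes, No, No, No

Looking at the examples, the only property every 'Yes' case has and every 'No' case lacks is: band is beta.
{tag=T, band=alpha, freq=12, mode=burst}: No (band is alpha). {tag=S, band=beta, freq=2, mode=burst}: Yes (band is beta). {tag=Q, band=alpha, freq=8, mode=pulse}: No (band is alpha). {tag=Q, band=alpha, freq=19, mode=pulse}: No (band is alpha). {tag=P, band=alpha, freq=20, mode=pulse}: No (band is alpha).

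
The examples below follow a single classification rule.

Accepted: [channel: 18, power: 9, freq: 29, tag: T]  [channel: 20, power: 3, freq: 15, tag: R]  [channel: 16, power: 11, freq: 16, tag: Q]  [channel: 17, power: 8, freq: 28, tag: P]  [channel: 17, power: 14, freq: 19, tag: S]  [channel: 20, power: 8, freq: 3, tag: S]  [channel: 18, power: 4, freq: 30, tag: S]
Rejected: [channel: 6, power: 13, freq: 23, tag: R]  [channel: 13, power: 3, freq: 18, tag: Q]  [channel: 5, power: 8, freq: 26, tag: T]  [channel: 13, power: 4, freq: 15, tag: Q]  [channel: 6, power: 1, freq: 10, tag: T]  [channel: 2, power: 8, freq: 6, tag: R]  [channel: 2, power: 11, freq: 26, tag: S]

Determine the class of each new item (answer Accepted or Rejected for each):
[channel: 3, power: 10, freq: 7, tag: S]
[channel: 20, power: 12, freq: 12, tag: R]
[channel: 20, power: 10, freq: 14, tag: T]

Every 'Accepted' example satisfies: channel ≥ 16. None of the 'Rejected' examples do.

Rejected, Accepted, Accepted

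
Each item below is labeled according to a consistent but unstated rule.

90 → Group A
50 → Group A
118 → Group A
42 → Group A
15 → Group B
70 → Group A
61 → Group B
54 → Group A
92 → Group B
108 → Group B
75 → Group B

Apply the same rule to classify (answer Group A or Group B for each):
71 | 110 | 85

Group B, Group A, Group B

Comparing the two groups points to one rule — ≡ 2 (mod 4).
Group B: 71, since 71 mod 4 = 3. Group A: 110, since 110 mod 4 = 2. Group B: 85, since 85 mod 4 = 1.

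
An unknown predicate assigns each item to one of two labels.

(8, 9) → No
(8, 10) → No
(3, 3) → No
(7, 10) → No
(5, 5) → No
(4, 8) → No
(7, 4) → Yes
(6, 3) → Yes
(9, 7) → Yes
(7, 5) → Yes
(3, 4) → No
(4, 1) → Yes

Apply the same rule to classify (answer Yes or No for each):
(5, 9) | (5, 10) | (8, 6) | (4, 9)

No, No, Yes, No

The common property of the 'Yes' items is: first > second. No 'No' item has it.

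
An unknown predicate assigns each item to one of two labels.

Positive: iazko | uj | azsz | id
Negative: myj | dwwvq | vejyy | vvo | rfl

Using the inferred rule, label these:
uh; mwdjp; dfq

Positive, Negative, Negative

The distinguishing property — starts with a vowel — holds for all the 'Positive' cases and none of the 'Negative' cases.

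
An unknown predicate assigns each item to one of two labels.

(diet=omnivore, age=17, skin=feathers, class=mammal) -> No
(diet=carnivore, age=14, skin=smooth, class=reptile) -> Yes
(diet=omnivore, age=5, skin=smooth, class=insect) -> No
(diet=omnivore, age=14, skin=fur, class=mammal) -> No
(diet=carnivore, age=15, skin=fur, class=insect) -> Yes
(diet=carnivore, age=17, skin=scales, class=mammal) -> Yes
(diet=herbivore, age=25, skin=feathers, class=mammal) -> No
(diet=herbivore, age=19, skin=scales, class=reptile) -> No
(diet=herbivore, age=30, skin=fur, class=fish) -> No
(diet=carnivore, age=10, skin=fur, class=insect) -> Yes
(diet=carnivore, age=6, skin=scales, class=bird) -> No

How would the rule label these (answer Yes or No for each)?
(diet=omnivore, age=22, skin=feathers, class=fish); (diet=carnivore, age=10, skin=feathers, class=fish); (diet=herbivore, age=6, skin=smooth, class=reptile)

The classifier is using: diet is carnivore AND age ≥ 10.
(diet=omnivore, age=22, skin=feathers, class=fish) — diet is omnivore, age = 22, hence No.
(diet=carnivore, age=10, skin=feathers, class=fish) — diet is carnivore, age = 10, hence Yes.
(diet=herbivore, age=6, skin=smooth, class=reptile) — diet is herbivore, age = 6, hence No.

No, Yes, No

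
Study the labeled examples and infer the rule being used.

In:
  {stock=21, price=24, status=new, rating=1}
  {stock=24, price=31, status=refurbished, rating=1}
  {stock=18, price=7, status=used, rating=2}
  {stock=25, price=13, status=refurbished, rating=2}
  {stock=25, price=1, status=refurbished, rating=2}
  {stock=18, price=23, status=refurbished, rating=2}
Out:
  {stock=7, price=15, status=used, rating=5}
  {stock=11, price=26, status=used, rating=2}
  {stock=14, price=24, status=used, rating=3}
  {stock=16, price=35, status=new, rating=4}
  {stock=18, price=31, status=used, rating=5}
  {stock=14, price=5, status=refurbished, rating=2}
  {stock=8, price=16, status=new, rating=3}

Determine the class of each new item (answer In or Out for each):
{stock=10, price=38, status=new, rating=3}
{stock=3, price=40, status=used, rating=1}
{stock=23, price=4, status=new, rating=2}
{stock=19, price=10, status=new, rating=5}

A rule that fits every label: rating ≤ 2 AND stock ≥ 16 — true of each 'In' example, false of each 'Out' one.

Out, Out, In, Out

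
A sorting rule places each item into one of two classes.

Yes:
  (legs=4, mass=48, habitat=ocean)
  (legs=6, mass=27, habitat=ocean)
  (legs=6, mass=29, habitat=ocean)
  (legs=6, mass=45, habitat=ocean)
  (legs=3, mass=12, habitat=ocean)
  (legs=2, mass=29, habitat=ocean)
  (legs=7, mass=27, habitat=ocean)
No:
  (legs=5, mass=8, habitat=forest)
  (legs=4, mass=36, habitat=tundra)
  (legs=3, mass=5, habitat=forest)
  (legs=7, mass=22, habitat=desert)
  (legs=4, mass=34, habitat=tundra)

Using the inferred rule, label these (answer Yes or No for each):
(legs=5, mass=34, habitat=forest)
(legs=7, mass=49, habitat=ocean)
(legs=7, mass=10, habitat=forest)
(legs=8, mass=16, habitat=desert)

Rule: habitat is ocean. This holds for each 'Yes' example and fails for each 'No' one.

No, Yes, No, No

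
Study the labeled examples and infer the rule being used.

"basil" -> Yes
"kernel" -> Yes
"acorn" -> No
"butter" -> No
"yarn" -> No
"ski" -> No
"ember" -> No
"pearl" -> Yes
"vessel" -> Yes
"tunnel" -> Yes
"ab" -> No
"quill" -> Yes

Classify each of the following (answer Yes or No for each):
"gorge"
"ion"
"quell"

No, No, Yes

'Yes' ⟺ contains 'l'.
No: "gorge", since no 'l'. No: "ion", since no 'l'. Yes: "quell", since has 'l'.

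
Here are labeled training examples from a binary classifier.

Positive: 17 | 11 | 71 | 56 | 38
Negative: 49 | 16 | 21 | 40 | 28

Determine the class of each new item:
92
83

Positive, Positive

One predicate separates the groups cleanly: ≡ 2 (mod 3).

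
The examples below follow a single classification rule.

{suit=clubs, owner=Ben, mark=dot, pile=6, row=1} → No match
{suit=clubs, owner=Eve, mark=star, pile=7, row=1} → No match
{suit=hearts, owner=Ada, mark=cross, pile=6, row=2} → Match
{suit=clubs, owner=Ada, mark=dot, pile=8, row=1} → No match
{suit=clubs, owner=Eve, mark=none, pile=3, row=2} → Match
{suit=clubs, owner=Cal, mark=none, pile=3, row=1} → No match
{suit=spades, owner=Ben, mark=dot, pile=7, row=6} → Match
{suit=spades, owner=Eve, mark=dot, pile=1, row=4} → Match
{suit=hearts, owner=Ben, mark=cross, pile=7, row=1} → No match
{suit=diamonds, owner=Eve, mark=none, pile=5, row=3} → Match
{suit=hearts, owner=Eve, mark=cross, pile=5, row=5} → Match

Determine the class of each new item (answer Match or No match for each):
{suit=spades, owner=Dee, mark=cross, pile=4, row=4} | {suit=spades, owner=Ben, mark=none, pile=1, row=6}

Match, Match

A rule that fits every label: row ≥ 2 — true of each 'Match' example, false of each 'No match' one.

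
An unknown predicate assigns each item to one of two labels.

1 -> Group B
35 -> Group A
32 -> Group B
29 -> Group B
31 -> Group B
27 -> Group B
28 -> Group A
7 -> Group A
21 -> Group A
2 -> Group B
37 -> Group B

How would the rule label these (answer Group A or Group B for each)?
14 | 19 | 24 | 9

The common property of the 'Group A' items is: multiple of 7. No 'Group B' item has it.
Group A: 14, since 14 = 7·2. Group B: 19, since 19 = 7·2 + 5. Group B: 24, since 24 = 7·3 + 3. Group B: 9, since 9 = 7·1 + 2.

Group A, Group B, Group B, Group B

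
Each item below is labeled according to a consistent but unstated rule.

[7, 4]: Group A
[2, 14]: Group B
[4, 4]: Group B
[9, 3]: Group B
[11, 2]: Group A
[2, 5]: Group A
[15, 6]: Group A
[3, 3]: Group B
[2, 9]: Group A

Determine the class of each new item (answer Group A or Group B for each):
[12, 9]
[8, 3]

Group A, Group A

The rule appears to be: sum is odd.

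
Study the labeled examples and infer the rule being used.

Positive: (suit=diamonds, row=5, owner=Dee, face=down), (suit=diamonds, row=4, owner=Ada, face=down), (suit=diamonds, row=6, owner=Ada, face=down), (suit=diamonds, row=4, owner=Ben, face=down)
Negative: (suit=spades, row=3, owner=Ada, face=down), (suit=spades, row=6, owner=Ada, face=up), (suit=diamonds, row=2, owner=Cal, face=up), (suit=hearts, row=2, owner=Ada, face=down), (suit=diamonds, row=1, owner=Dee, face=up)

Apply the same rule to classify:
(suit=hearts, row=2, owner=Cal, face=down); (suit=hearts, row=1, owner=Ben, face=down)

The rule appears to be: face is down AND suit is diamonds.
(suit=hearts, row=2, owner=Cal, face=down): face is down, suit is hearts, lacks this property → Negative.
(suit=hearts, row=1, owner=Ben, face=down): face is down, suit is hearts, lacks this property → Negative.

Negative, Negative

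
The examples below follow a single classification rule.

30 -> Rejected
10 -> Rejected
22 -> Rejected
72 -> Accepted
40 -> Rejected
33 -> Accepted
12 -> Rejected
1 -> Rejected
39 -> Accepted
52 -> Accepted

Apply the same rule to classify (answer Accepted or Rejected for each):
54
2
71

One predicate separates the groups cleanly: digit sum ≥ 5.
Accepted: 54, since digit sum 5+4 = 9.
Rejected: 2, since digit sum 2.
Accepted: 71, since digit sum 7+1 = 8.

Accepted, Rejected, Accepted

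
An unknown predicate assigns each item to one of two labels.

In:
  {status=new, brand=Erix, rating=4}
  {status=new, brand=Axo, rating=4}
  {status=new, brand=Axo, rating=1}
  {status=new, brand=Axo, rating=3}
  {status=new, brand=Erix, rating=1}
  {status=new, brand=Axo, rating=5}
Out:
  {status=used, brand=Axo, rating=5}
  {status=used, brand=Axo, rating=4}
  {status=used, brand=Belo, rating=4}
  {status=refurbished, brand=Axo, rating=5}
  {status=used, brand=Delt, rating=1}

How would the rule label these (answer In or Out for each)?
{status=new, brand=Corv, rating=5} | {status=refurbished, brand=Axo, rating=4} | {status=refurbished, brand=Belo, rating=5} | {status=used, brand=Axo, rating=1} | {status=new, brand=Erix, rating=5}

In, Out, Out, Out, In

Checking candidate rules against both groups, what survives is: status is new.
{status=new, brand=Corv, rating=5} → status is new → In.
{status=refurbished, brand=Axo, rating=4} → status is refurbished → Out.
{status=refurbished, brand=Belo, rating=5} → status is refurbished → Out.
{status=used, brand=Axo, rating=1} → status is used → Out.
{status=new, brand=Erix, rating=5} → status is new → In.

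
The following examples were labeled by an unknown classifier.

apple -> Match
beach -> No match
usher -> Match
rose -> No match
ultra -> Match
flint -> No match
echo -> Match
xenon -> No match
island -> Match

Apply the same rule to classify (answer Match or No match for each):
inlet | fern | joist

Match, No match, No match

Looking at the examples, the only property every 'Match' case has and every 'No match' case lacks is: starts with a vowel.
inlet: starts with 'i' — meets the rule, so Match.
fern: starts with 'f' — lacks this property, so No match.
joist: starts with 'j' — lacks this property, so No match.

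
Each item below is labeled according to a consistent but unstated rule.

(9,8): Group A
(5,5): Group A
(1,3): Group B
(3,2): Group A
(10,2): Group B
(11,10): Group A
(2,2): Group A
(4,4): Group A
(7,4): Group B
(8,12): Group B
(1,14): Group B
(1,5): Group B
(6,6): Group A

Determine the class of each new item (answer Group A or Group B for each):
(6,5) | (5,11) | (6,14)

Group A, Group B, Group B

The pattern is that an item is 'Group A' exactly when: |first − second| ≤ 1.
(6,5): Group A (|6−5| = 1). (5,11): Group B (|5−11| = 6). (6,14): Group B (|6−14| = 8).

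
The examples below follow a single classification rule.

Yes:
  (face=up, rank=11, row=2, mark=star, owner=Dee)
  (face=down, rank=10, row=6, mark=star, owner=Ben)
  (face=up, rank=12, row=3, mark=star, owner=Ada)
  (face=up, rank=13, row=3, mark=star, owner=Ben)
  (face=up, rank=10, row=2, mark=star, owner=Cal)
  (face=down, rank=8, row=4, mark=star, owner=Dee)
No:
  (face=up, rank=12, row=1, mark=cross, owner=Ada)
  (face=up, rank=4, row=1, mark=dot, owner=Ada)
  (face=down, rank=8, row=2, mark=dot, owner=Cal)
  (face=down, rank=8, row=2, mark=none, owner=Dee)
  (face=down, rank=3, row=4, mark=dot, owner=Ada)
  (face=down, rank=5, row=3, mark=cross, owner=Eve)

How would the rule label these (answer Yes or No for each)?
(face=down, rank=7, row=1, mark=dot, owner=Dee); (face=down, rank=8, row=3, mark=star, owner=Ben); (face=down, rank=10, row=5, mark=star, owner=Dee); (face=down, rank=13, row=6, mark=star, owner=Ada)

No, Yes, Yes, Yes

One predicate separates the groups cleanly: mark is star.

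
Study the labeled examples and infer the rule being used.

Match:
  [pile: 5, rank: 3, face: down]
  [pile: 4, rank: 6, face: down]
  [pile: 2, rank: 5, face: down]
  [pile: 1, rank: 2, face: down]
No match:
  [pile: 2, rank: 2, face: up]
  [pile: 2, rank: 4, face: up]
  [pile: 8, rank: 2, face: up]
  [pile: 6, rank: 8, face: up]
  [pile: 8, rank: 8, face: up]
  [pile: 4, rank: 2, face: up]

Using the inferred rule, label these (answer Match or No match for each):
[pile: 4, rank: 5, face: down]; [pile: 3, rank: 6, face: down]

The common property of the 'Match' items is: face is down. No 'No match' item has it.
[pile: 4, rank: 5, face: down]: face is down, passes → Match.
[pile: 3, rank: 6, face: down]: face is down, passes → Match.

Match, Match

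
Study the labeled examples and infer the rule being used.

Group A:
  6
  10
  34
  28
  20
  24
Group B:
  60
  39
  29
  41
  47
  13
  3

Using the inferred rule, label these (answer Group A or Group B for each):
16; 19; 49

The simplest hypothesis consistent with all the labels is: even AND at most 34.

Group A, Group B, Group B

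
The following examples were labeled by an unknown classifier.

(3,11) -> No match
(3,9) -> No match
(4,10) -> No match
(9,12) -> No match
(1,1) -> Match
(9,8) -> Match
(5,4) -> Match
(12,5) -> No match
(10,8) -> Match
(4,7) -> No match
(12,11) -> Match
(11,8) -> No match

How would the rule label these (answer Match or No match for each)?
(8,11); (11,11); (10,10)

No match, Match, Match

Rule: |first − second| ≤ 2. This holds for each 'Match' example and fails for each 'No match' one.
(8,11) → |8−11| = 3 → No match. (11,11) → |11−11| = 0 → Match. (10,10) → |10−10| = 0 → Match.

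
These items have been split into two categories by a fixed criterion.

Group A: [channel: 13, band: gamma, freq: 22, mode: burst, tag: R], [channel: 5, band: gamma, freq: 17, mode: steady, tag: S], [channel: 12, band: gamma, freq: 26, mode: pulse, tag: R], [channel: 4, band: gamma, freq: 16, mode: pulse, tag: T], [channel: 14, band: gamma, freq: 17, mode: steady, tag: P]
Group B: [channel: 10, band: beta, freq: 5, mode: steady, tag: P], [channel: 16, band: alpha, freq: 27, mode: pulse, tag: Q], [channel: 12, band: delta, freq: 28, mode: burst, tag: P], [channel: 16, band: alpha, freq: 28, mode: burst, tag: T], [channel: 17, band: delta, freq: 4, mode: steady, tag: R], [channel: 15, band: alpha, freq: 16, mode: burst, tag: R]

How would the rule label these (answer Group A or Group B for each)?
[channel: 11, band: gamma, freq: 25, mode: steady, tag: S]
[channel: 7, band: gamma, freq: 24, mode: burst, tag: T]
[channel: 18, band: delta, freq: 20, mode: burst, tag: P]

Comparing the two groups points to one rule — band is gamma.

Group A, Group A, Group B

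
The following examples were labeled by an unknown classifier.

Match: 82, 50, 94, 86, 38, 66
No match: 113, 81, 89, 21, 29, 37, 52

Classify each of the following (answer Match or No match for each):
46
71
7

One predicate separates the groups cleanly: ≡ 2 (mod 4).
46: 46 mod 4 = 2 — satisfies this, so Match. 71: 71 mod 4 = 3 — does not satisfy this, so No match. 7: 7 mod 4 = 3 — does not satisfy this, so No match.

Match, No match, No match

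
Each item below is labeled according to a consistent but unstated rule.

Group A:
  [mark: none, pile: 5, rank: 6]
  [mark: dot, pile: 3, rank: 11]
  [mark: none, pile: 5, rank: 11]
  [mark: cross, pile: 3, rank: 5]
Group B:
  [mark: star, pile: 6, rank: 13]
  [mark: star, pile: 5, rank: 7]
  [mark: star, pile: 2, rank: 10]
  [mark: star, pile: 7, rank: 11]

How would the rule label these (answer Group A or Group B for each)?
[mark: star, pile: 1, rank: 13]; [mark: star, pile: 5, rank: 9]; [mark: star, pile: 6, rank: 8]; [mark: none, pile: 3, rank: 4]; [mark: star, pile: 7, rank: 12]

The pattern is that an item is 'Group A' exactly when: mark is not star.
[mark: star, pile: 1, rank: 13]: Group B (mark is star).
[mark: star, pile: 5, rank: 9]: Group B (mark is star).
[mark: star, pile: 6, rank: 8]: Group B (mark is star).
[mark: none, pile: 3, rank: 4]: Group A (mark is none).
[mark: star, pile: 7, rank: 12]: Group B (mark is star).

Group B, Group B, Group B, Group A, Group B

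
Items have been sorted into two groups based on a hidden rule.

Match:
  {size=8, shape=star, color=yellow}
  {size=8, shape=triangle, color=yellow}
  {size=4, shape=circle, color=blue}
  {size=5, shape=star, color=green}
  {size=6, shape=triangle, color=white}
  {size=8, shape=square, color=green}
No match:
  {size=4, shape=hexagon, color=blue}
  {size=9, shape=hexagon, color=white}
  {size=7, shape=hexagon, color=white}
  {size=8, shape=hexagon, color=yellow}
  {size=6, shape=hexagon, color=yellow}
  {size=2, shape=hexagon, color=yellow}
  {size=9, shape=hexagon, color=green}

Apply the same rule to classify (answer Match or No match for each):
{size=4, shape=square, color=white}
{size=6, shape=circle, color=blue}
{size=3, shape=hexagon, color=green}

Match, Match, No match

Every 'Match' example satisfies: shape is not hexagon. None of the 'No match' examples do.
{size=4, shape=square, color=white} → shape is square → Match.
{size=6, shape=circle, color=blue} → shape is circle → Match.
{size=3, shape=hexagon, color=green} → shape is hexagon → No match.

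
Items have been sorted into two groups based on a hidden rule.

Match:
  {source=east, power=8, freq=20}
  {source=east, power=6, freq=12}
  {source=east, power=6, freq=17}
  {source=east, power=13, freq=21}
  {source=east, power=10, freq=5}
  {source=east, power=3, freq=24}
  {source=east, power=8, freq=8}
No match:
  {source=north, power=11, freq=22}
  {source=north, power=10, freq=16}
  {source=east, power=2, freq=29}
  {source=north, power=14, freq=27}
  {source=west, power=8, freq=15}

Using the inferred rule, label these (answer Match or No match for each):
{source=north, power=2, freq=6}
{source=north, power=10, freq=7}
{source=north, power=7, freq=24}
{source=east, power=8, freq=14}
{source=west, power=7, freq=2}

No match, No match, No match, Match, No match

The pattern is that an item is 'Match' exactly when: source is east AND freq ≤ 24.
{source=north, power=2, freq=6}: source is north, freq = 6, does not pass → No match. {source=north, power=10, freq=7}: source is north, freq = 7, does not pass → No match. {source=north, power=7, freq=24}: source is north, freq = 24, does not pass → No match. {source=east, power=8, freq=14}: source is east, freq = 14, passes → Match. {source=west, power=7, freq=2}: source is west, freq = 2, does not pass → No match.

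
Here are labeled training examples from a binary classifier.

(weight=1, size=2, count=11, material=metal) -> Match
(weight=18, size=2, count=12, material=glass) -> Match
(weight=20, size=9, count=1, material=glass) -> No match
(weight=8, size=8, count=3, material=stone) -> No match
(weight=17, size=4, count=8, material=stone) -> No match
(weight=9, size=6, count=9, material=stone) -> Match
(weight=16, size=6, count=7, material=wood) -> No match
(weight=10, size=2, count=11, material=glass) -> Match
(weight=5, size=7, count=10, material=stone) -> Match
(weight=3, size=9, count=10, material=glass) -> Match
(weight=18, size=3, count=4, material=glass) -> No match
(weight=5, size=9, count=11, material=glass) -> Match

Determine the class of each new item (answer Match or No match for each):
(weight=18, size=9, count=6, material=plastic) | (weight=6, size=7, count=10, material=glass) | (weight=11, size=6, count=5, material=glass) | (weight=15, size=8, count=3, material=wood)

Every 'Match' example satisfies: count ≥ 9. None of the 'No match' examples do.

No match, Match, No match, No match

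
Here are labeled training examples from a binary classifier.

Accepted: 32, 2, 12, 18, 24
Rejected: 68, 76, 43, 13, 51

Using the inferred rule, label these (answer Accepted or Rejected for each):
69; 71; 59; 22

The distinguishing property — even AND at most 32 — holds for all the 'Accepted' cases and none of the 'Rejected' cases.
69: 69 is odd, 69 > 32 — doesn't qualify, so Rejected. 71: 71 is odd, 71 > 32 — doesn't qualify, so Rejected. 59: 59 is odd, 59 > 32 — doesn't qualify, so Rejected. 22: 22 is even, 22 ≤ 32 — matches, so Accepted.

Rejected, Rejected, Rejected, Accepted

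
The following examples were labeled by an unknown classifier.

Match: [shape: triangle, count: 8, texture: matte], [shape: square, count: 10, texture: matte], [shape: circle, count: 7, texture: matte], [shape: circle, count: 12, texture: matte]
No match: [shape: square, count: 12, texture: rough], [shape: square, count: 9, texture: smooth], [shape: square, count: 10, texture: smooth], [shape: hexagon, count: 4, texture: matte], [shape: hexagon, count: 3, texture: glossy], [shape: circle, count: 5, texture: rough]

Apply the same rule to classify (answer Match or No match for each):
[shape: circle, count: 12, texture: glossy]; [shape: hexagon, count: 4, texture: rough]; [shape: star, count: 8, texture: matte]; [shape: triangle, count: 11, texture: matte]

The distinguishing property — texture is matte AND count ≥ 5 — holds for all the 'Match' cases and none of the 'No match' cases.
[shape: circle, count: 12, texture: glossy] — texture is glossy, count = 12, hence No match.
[shape: hexagon, count: 4, texture: rough] — texture is rough, count = 4, hence No match.
[shape: star, count: 8, texture: matte] — texture is matte, count = 8, hence Match.
[shape: triangle, count: 11, texture: matte] — texture is matte, count = 11, hence Match.

No match, No match, Match, Match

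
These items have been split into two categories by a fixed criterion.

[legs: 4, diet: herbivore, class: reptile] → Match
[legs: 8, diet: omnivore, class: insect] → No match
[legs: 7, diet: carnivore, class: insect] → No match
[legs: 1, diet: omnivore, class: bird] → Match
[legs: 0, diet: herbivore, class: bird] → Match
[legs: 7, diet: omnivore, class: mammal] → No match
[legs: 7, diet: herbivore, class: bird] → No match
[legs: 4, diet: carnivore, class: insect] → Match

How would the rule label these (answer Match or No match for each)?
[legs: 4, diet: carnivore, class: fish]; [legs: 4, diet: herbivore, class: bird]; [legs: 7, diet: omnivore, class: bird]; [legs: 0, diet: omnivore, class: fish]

Match, Match, No match, Match

'Match' ⟺ legs ≤ 4.
[legs: 4, diet: carnivore, class: fish]: legs = 4 — qualifies, so Match.
[legs: 4, diet: herbivore, class: bird]: legs = 4 — qualifies, so Match.
[legs: 7, diet: omnivore, class: bird]: legs = 7 — does not satisfy this, so No match.
[legs: 0, diet: omnivore, class: fish]: legs = 0 — qualifies, so Match.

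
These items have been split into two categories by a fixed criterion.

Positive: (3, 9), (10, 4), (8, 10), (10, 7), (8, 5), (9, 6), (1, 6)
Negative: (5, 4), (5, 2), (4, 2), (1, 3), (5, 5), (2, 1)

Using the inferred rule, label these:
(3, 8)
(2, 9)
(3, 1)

Positive, Positive, Negative

The common property of the 'Positive' items is: max ≥ 6. No 'Negative' item has it.
(3, 8): max 8 — satisfies this, so Positive. (2, 9): max 9 — satisfies this, so Positive. (3, 1): max 3 — fails this test, so Negative.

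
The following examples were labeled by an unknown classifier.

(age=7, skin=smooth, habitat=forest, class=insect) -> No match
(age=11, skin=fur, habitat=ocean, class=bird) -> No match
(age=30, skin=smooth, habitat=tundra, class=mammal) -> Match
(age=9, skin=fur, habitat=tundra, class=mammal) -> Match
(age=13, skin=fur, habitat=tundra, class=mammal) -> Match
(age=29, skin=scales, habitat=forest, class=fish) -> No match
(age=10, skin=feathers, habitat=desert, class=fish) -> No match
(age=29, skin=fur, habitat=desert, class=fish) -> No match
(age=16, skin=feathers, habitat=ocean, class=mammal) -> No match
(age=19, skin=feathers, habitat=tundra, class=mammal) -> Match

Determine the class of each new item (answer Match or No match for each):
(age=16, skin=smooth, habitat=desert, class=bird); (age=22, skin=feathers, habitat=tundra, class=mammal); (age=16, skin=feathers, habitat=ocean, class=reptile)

No match, Match, No match

The distinguishing property — habitat is tundra — holds for all the 'Match' cases and none of the 'No match' cases.
(age=16, skin=smooth, habitat=desert, class=bird) — habitat is desert, hence No match.
(age=22, skin=feathers, habitat=tundra, class=mammal) — habitat is tundra, hence Match.
(age=16, skin=feathers, habitat=ocean, class=reptile) — habitat is ocean, hence No match.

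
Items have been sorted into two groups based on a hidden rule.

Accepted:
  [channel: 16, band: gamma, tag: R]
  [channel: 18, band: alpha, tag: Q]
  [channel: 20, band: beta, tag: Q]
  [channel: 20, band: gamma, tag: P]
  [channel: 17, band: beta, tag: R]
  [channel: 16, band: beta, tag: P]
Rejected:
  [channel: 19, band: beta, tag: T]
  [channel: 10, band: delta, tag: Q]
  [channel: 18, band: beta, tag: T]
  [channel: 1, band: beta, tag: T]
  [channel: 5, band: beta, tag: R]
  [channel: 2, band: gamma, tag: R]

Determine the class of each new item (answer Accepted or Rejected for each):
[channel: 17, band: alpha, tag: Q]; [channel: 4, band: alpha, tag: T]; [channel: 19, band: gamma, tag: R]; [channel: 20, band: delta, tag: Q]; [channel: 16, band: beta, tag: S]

Accepted, Rejected, Accepted, Accepted, Accepted

A rule that fits every label: tag is not T AND channel ≥ 16 — true of each 'Accepted' example, false of each 'Rejected' one.
[channel: 17, band: alpha, tag: Q] → tag is Q, channel = 17 → Accepted.
[channel: 4, band: alpha, tag: T] → tag is T, channel = 4 → Rejected.
[channel: 19, band: gamma, tag: R] → tag is R, channel = 19 → Accepted.
[channel: 20, band: delta, tag: Q] → tag is Q, channel = 20 → Accepted.
[channel: 16, band: beta, tag: S] → tag is S, channel = 16 → Accepted.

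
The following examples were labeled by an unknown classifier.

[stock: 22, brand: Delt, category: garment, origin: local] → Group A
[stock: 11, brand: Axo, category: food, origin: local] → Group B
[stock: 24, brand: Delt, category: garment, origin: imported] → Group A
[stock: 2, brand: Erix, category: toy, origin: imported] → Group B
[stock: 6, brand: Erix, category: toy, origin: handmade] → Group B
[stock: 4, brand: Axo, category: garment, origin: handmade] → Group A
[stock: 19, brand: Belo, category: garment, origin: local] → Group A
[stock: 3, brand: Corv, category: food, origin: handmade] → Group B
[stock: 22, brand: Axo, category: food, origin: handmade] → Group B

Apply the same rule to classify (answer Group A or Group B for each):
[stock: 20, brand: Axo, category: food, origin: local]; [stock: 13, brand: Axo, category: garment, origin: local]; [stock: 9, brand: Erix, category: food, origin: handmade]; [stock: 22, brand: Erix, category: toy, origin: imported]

The distinguishing property — category is garment — holds for all the 'Group A' cases and none of the 'Group B' cases.
[stock: 20, brand: Axo, category: food, origin: local]: Group B (category is food). [stock: 13, brand: Axo, category: garment, origin: local]: Group A (category is garment). [stock: 9, brand: Erix, category: food, origin: handmade]: Group B (category is food). [stock: 22, brand: Erix, category: toy, origin: imported]: Group B (category is toy).

Group B, Group A, Group B, Group B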